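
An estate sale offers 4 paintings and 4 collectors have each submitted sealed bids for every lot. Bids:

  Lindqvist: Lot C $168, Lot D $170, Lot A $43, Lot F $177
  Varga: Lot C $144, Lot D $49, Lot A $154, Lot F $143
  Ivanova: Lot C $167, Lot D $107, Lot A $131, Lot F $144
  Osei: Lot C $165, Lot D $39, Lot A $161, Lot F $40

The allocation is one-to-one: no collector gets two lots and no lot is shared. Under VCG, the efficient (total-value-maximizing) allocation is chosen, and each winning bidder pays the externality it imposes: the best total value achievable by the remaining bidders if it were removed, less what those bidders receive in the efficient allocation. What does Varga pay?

Varga pays $7.

Efficient allocation: Lindqvist→Lot D ($170), Varga→Lot F ($143), Ivanova→Lot C ($167), Osei→Lot A ($161); total welfare W = $641.
Varga receives Lot F at value $143, so the others get W − 143 = $498.
Without Varga: best allocation of the remaining 3 bidders over all 4 lots is Lindqvist→Lot F ($177), Ivanova→Lot C ($167), Osei→Lot A ($161), total $505.
VCG payment = (others' best without Varga) − (others' welfare with Varga) = 505 − 498 = $7.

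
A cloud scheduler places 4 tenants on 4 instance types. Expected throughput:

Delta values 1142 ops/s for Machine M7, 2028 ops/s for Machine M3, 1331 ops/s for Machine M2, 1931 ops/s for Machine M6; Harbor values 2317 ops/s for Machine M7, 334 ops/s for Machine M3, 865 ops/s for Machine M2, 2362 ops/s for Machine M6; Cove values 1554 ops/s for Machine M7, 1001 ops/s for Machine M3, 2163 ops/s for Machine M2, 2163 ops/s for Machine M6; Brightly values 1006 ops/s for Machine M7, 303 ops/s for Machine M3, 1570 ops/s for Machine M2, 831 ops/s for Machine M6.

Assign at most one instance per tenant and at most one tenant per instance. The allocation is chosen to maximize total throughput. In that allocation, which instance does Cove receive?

Cove receives Machine M6.

This is a one-to-one assignment (maximum-weight bipartite matching).
Optimal: Delta→Machine M3 (2028 ops/s), Harbor→Machine M7 (2317 ops/s), Cove→Machine M6 (2163 ops/s), Brightly→Machine M2 (1570 ops/s) — total 2028+2317+2163+1570 = 8078 ops/s.
Max-entry greedy (repeatedly take the single best remaining cell) gives 7559 ops/s, worse by 519.
Cove's own top instance is Machine M2 (2163 ops/s), but forcing Cove→Machine M2 and reassigning the rest optimally gives only 7559 ops/s — worse by 519.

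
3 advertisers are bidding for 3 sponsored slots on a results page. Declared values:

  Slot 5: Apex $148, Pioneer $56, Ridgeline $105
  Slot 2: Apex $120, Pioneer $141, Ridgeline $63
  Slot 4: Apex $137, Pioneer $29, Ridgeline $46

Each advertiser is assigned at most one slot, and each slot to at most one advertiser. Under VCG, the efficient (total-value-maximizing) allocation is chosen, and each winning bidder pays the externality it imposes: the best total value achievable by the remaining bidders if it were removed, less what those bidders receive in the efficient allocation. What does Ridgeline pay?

Ridgeline pays $11.

Efficient allocation: Apex→Slot 4 ($137), Pioneer→Slot 2 ($141), Ridgeline→Slot 5 ($105); total welfare W = $383.
Ridgeline receives Slot 5 at value $105, so the others get W − 105 = $278.
Without Ridgeline: best allocation of the remaining 2 bidders over all 3 slots is Apex→Slot 5 ($148), Pioneer→Slot 2 ($141), total $289.
VCG payment = (others' best without Ridgeline) − (others' welfare with Ridgeline) = 289 − 278 = $11.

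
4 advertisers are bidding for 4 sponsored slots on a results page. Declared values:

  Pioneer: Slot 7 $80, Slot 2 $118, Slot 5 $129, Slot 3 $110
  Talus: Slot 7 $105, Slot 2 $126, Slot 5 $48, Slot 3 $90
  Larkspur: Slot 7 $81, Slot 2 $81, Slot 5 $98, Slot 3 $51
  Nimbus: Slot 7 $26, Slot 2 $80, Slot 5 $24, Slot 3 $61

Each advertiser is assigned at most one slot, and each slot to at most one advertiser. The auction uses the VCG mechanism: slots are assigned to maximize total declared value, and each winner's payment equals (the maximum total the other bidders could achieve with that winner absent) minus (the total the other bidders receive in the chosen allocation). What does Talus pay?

Talus pays $19.

Efficient allocation: Pioneer→Slot 5 ($129), Talus→Slot 2 ($126), Larkspur→Slot 7 ($81), Nimbus→Slot 3 ($61); total welfare W = $397.
Talus receives Slot 2 at value $126, so the others get W − 126 = $271.
Without Talus: best allocation of the remaining 3 bidders over all 4 slots is Pioneer→Slot 5 ($129), Larkspur→Slot 7 ($81), Nimbus→Slot 2 ($80), total $290.
VCG payment = (others' best without Talus) − (others' welfare with Talus) = 290 − 271 = $19.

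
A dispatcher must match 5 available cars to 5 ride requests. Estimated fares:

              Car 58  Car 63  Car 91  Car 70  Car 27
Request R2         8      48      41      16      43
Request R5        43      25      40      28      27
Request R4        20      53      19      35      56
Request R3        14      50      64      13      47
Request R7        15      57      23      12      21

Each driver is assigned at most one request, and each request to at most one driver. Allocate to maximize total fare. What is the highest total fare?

Max total: $242

This is the linear assignment problem.
Optimal: Car 58→Request R5 ($43), Car 63→Request R7 ($57), Car 91→Request R3 ($64), Car 70→Request R4 ($35), Car 27→Request R2 ($43) — total 43+57+64+35+43 = $242.
Max-entry greedy (repeatedly take the single best remaining cell) gives $236, worse by 6.
Checked against all permutations: $242 is optimal.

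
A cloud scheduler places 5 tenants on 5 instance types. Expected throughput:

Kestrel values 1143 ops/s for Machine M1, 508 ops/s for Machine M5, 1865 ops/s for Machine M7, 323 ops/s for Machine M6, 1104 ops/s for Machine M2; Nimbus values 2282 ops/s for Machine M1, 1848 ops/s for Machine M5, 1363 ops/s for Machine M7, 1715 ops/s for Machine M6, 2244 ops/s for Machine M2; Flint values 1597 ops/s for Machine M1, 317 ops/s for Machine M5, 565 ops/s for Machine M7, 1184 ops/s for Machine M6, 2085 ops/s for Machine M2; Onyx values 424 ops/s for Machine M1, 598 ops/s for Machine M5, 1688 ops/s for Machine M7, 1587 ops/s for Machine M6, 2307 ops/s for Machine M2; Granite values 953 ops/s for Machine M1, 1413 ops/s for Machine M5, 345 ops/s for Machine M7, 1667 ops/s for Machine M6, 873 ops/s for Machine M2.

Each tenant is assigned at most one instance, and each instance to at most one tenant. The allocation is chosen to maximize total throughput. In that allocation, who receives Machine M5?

Nimbus receives Machine M5.

This is the linear assignment problem.
Optimal: Kestrel→Machine M7 (1865 ops/s), Nimbus→Machine M5 (1848 ops/s), Flint→Machine M1 (1597 ops/s), Onyx→Machine M2 (2307 ops/s), Granite→Machine M6 (1667 ops/s) — total 1865+1848+1597+2307+1667 = 9284 ops/s.
Max-entry greedy (repeatedly take the single best remaining cell) gives 8438 ops/s, worse by 846.
Next-best assignment: Kestrel→Machine M7, Nimbus→Machine M1, Flint→Machine M2, Onyx→Machine M6, Granite→Machine M5 = 9232 ops/s.
Checked against all permutations: 9284 ops/s is optimal.
Nimbus's own top instance is Machine M1 (2282 ops/s), but forcing Nimbus→Machine M1 and reassigning the rest optimally gives only 9232 ops/s — worse by 52.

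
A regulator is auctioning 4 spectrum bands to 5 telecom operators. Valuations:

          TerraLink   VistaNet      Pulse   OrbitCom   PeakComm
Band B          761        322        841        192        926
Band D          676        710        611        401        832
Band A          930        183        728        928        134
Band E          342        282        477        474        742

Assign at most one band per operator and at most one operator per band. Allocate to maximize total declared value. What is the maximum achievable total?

Optimal: Pulse→Band B ($841M), VistaNet→Band D ($710M), TerraLink→Band A ($930M), PeakComm→Band E ($742M) — total 841+710+930+742 = $3223M.
Row-greedy (each operator in turn takes its best remaining band) gives $2955M, worse by 268.
Next-best assignment: Pulse→Band B, VistaNet→Band D, OrbitCom→Band A, PeakComm→Band E = $3221M.
Swapping PeakComm↔Pulse (PeakComm→Band B $926M, Pulse→Band E $477M) loses 180.
Every other assignment is strictly worse.

Max total: $3223M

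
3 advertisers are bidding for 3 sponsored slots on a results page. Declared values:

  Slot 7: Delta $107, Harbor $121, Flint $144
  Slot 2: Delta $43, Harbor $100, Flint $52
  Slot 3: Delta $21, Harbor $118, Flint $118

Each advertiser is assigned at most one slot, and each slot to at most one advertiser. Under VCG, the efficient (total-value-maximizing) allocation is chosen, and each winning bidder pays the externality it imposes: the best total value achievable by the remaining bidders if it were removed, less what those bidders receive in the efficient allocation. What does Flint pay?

Efficient allocation: Delta→Slot 7 ($107), Harbor→Slot 2 ($100), Flint→Slot 3 ($118); total welfare W = $325.
Flint receives Slot 3 at value $118, so the others get W − 118 = $207.
Without Flint: best allocation of the remaining 2 bidders over all 3 slots is Delta→Slot 7 ($107), Harbor→Slot 3 ($118), total $225.
VCG payment = (others' best without Flint) − (others' welfare with Flint) = 225 − 207 = $18.

Flint pays $18.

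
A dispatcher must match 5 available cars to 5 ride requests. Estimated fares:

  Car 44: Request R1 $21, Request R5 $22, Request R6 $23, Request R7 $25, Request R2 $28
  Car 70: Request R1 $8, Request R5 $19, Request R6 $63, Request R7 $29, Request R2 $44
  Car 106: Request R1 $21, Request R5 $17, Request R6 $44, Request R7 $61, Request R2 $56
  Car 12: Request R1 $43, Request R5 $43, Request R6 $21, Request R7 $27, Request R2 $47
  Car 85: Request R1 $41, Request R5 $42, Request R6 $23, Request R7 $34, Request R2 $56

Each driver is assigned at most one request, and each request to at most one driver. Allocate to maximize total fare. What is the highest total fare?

Optimal: Car 44→Request R5 ($22), Car 70→Request R6 ($63), Car 106→Request R7 ($61), Car 12→Request R1 ($43), Car 85→Request R2 ($56) — total 22+63+61+43+56 = $245.
Checked against all permutations: $245 is optimal.

Max total: $245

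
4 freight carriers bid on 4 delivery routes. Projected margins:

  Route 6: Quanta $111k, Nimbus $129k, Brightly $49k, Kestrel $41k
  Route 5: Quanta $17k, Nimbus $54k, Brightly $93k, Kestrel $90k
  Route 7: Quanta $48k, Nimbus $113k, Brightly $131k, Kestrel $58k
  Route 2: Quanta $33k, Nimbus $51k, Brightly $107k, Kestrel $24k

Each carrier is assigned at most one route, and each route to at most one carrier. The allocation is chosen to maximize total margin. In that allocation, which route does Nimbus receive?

Nimbus receives Route 7.

This is the linear assignment problem.
Optimal: Quanta→Route 6 ($111k), Nimbus→Route 7 ($113k), Brightly→Route 2 ($107k), Kestrel→Route 5 ($90k) — total 111+113+107+90 = $421k.
Max-entry greedy (repeatedly take the single best remaining cell) gives $383k, worse by 38.
Next-best assignment: Quanta→Route 6, Nimbus→Route 2, Brightly→Route 7, Kestrel→Route 5 = $383k.
Swapping Brightly↔Kestrel (Brightly→Route 5 $93k, Kestrel→Route 2 $24k) loses 80.
No other one-to-one assignment exceeds $421k.
Nimbus's own top route is Route 6 ($129k), but forcing Nimbus→Route 6 and reassigning the rest optimally gives only $383k — worse by 38.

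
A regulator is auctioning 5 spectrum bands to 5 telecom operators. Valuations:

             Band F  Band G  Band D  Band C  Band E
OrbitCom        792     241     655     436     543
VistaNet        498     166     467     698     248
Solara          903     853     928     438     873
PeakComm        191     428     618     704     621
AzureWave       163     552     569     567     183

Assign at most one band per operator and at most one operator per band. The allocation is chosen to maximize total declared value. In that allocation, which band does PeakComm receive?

PeakComm receives Band E.

Optimal: OrbitCom→Band F ($792M), VistaNet→Band C ($698M), Solara→Band D ($928M), PeakComm→Band E ($621M), AzureWave→Band G ($552M) — total 792+698+928+621+552 = $3591M.
Column-greedy (each band in turn goes to its best remaining operator) gives $3062M, worse by 529.
Swapping Solara↔VistaNet (Solara→Band C $438M, VistaNet→Band D $467M) loses 721.
PeakComm's own top band is Band C ($704M), but forcing PeakComm→Band C and reassigning the rest optimally gives only $3388M — worse by 203.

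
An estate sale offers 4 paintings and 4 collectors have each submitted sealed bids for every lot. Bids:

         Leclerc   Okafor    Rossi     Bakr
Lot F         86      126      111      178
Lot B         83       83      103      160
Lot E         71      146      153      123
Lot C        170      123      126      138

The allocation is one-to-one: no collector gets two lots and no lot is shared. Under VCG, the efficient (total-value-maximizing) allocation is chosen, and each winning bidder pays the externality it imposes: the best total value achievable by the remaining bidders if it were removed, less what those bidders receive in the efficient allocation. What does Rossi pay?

Rossi pays $38.

Efficient allocation: Leclerc→Lot C ($170), Okafor→Lot F ($126), Rossi→Lot E ($153), Bakr→Lot B ($160); total welfare W = $609.
Rossi receives Lot E at value $153, so the others get W − 153 = $456.
Without Rossi: best allocation of the remaining 3 bidders over all 4 lots is Leclerc→Lot C ($170), Okafor→Lot E ($146), Bakr→Lot F ($178), total $494.
VCG payment = (others' best without Rossi) − (others' welfare with Rossi) = 494 − 456 = $38.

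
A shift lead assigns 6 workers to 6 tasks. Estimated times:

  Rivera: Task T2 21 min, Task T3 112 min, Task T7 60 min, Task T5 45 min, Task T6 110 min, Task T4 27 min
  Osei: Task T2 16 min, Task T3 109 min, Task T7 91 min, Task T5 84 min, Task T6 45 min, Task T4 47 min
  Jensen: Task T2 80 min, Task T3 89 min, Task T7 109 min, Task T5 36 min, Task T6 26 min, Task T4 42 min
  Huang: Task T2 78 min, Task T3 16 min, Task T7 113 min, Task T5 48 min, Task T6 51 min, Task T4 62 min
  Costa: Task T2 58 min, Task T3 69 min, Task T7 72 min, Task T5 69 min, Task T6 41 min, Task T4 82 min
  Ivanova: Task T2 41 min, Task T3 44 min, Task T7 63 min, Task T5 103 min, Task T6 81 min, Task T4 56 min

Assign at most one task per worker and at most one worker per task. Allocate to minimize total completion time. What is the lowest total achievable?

This is the linear assignment problem.
Optimal: Rivera→Task T4 (27 min), Osei→Task T2 (16 min), Jensen→Task T5 (36 min), Huang→Task T3 (16 min), Costa→Task T6 (41 min), Ivanova→Task T7 (63 min) — total 27+16+36+16+41+63 = 199 min.
Row-greedy (each worker in turn takes its cheapest remaining task) gives 246 min, worse by 47.
Swapping Ivanova↔Costa (Ivanova→Task T6 81 min, Costa→Task T7 72 min) adds 49.

Minimum total: 199 min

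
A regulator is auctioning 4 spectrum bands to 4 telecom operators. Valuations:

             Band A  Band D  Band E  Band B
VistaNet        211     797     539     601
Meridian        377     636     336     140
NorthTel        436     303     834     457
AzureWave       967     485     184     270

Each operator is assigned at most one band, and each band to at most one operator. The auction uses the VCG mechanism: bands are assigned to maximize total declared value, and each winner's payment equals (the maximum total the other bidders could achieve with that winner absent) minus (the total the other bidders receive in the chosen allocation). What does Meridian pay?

Efficient allocation: VistaNet→Band B ($601M), Meridian→Band D ($636M), NorthTel→Band E ($834M), AzureWave→Band A ($967M); total welfare W = $3038M.
Meridian receives Band D at value $636M, so the others get W − 636 = $2402M.
Without Meridian: best allocation of the remaining 3 bidders over all 4 bands is VistaNet→Band D ($797M), NorthTel→Band E ($834M), AzureWave→Band A ($967M), total $2598M.
VCG payment = (others' best without Meridian) − (others' welfare with Meridian) = 2598 − 2402 = $196M.

Meridian pays $196M.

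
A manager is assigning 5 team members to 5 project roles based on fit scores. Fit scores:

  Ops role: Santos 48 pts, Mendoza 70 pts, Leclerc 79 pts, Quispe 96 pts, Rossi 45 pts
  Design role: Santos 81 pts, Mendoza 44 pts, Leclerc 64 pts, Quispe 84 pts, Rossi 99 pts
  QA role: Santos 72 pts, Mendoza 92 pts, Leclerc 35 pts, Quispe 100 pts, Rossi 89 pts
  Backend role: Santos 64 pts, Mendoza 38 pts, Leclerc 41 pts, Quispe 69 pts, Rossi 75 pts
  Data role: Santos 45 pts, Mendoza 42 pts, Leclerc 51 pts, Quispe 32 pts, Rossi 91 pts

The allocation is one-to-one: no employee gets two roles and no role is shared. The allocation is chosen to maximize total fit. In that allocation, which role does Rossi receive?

Rossi receives Data role.

This is the linear assignment problem.
Optimal: Santos→Design role (81 pts), Mendoza→QA role (92 pts), Leclerc→Ops role (79 pts), Quispe→Backend role (69 pts), Rossi→Data role (91 pts) — total 81+92+79+69+91 = 412 pts.
Next-best assignment: Santos→Backend role, Mendoza→QA role, Leclerc→Ops role, Quispe→Design role, Rossi→Data role = 410 pts.
No other one-to-one assignment exceeds 412 pts.
Rossi's own top role is Design role (99 pts), but forcing Rossi→Design role and reassigning the rest optimally gives only 402 pts — worse by 10.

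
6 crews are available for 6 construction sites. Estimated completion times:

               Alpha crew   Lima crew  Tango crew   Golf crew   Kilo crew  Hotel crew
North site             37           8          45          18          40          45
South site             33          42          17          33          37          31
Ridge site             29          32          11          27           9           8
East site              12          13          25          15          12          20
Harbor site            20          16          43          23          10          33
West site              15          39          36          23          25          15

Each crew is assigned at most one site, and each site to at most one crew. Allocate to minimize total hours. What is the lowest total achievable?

This is a one-to-one assignment (minimum-cost bipartite matching).
Optimal: Alpha crew→West site (15 hours), Lima crew→North site (8 hours), Tango crew→South site (17 hours), Golf crew→East site (15 hours), Kilo crew→Harbor site (10 hours), Hotel crew→Ridge site (8 hours) — total 15+8+17+15+10+8 = 73 hours.
Column-greedy (each site in turn goes to its cheapest remaining crew) gives 78 hours, worse by 5.

Minimum total: 73 hours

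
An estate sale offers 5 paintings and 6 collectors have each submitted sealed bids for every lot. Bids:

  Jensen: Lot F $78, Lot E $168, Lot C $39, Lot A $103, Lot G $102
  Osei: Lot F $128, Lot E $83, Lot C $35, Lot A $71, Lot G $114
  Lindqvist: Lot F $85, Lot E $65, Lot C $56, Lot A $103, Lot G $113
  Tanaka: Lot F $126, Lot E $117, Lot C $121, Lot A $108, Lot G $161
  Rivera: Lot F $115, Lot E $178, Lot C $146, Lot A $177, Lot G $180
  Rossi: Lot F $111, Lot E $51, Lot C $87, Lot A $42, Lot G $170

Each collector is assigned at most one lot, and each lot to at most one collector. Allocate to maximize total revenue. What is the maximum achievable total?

This is the linear assignment problem.
Optimal: Osei→Lot F ($128), Jensen→Lot E ($168), Tanaka→Lot C ($121), Rivera→Lot A ($177), Rossi→Lot G ($170) — total 128+168+121+177+170 = $764.
Max-entry greedy (repeatedly take the single best remaining cell) gives $700, worse by 64.

Maximum total: $764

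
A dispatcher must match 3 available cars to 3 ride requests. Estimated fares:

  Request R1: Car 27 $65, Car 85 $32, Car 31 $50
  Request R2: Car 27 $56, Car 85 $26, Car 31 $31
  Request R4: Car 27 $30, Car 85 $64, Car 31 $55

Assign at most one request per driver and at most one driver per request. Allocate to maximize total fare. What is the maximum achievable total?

This is the linear assignment problem.
Optimal: Car 27→Request R2 ($56), Car 85→Request R4 ($64), Car 31→Request R1 ($50) — total 56+64+50 = $170.
Max-entry greedy (repeatedly take the single best remaining cell) gives $160, worse by 10.
Next-best assignment: Car 27→Request R1, Car 85→Request R4, Car 31→Request R2 = $160.
Every other assignment is strictly worse.

Maximum total: $170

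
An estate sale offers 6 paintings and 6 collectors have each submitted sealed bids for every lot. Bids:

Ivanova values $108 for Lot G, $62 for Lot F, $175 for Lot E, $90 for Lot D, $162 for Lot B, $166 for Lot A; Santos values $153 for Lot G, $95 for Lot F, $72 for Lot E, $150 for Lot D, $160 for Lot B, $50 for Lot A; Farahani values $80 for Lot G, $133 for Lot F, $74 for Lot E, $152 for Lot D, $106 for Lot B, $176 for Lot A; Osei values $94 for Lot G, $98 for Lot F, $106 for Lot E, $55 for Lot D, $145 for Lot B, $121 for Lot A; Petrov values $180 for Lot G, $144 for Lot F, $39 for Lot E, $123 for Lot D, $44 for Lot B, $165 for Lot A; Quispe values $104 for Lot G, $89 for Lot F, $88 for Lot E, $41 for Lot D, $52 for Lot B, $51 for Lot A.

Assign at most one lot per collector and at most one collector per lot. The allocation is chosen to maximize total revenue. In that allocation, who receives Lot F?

Quispe receives Lot F.

This is the linear assignment problem.
Optimal: Ivanova→Lot E ($175), Santos→Lot D ($150), Farahani→Lot A ($176), Osei→Lot B ($145), Petrov→Lot G ($180), Quispe→Lot F ($89) — total 175+150+176+145+180+89 = $915.
Row-greedy (each collector in turn takes its best remaining lot) gives $830, worse by 85.
Quispe's own top lot is Lot G ($104), but forcing Quispe→Lot G and reassigning the rest optimally gives only $894 — worse by 21.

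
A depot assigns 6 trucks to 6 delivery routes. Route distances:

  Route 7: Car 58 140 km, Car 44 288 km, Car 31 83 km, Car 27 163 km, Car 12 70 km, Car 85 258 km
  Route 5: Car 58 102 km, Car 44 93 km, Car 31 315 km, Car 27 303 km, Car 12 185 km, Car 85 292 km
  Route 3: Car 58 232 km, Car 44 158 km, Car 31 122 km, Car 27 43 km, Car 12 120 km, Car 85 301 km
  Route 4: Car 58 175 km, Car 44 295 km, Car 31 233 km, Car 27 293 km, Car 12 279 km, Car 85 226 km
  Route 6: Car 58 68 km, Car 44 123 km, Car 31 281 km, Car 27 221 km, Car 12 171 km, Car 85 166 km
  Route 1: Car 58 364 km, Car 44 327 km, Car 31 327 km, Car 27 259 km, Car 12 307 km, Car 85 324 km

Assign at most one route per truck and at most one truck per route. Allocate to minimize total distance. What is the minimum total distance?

Minimum total: 820 km

Optimal: Car 58→Route 6 (68 km), Car 44→Route 5 (93 km), Car 31→Route 7 (83 km), Car 27→Route 3 (43 km), Car 12→Route 1 (307 km), Car 85→Route 4 (226 km) — total 68+93+83+43+307+226 = 820 km.
Next-best assignment: Car 58→Route 6, Car 44→Route 5, Car 31→Route 1, Car 27→Route 3, Car 12→Route 7, Car 85→Route 4 = 827 km.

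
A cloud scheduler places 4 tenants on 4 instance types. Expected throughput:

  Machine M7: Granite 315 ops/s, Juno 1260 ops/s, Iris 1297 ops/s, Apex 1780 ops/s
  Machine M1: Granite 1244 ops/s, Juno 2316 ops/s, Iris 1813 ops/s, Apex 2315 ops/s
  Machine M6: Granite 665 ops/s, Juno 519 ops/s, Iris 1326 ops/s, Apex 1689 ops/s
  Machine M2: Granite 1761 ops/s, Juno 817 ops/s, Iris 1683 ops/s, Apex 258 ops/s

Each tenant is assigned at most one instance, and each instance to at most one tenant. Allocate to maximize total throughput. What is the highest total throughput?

This is the linear assignment problem.
Optimal: Granite→Machine M2 (1761 ops/s), Juno→Machine M1 (2316 ops/s), Iris→Machine M6 (1326 ops/s), Apex→Machine M7 (1780 ops/s) — total 1761+2316+1326+1780 = 7183 ops/s.
Every other assignment is strictly worse.

Maximum total: 7183 ops/s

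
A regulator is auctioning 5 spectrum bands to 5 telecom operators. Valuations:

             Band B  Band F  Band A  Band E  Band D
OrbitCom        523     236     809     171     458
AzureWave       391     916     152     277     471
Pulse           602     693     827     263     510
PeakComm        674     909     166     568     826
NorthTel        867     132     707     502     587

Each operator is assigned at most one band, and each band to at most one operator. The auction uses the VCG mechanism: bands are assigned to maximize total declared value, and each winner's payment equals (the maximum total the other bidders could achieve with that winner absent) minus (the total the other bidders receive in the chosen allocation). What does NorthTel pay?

NorthTel pays $339M.

Efficient allocation: OrbitCom→Band A ($809M), AzureWave→Band F ($916M), Pulse→Band E ($263M), PeakComm→Band D ($826M), NorthTel→Band B ($867M); total welfare W = $3681M.
NorthTel receives Band B at value $867M, so the others get W − 867 = $2814M.
Without NorthTel: best allocation of the remaining 4 bidders over all 5 bands is OrbitCom→Band A ($809M), AzureWave→Band F ($916M), Pulse→Band B ($602M), PeakComm→Band D ($826M), total $3153M.
VCG payment = (others' best without NorthTel) − (others' welfare with NorthTel) = 3153 − 2814 = $339M.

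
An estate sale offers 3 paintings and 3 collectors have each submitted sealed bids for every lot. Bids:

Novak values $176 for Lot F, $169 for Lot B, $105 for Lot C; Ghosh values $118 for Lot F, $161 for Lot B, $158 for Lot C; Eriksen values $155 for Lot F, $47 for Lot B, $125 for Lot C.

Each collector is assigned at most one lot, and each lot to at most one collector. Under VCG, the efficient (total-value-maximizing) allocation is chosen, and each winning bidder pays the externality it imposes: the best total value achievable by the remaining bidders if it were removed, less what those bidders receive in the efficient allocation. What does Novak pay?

Novak pays $3.

Efficient allocation: Novak→Lot B ($169), Ghosh→Lot C ($158), Eriksen→Lot F ($155); total welfare W = $482.
Novak receives Lot B at value $169, so the others get W − 169 = $313.
Without Novak: best allocation of the remaining 2 bidders over all 3 lots is Ghosh→Lot B ($161), Eriksen→Lot F ($155), total $316.
VCG payment = (others' best without Novak) − (others' welfare with Novak) = 316 − 313 = $3.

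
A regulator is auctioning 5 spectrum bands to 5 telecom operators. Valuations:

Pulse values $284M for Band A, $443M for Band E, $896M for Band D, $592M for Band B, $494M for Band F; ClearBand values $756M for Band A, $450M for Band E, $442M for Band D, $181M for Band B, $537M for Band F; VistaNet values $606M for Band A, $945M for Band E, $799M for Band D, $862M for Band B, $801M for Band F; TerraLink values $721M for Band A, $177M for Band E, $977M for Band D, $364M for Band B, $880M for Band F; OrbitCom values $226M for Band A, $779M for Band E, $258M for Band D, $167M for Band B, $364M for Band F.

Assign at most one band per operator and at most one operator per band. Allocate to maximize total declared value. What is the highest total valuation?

Optimal: Pulse→Band D ($896M), ClearBand→Band A ($756M), VistaNet→Band B ($862M), TerraLink→Band F ($880M), OrbitCom→Band E ($779M) — total 896+756+862+880+779 = $4173M.
Column-greedy (each band in turn goes to its best remaining operator) gives $3634M, worse by 539.
Swapping Pulse↔VistaNet (Pulse→Band B $592M, VistaNet→Band D $799M) loses 367.
Checked against all permutations: $4173M is optimal.

Max total: $4173M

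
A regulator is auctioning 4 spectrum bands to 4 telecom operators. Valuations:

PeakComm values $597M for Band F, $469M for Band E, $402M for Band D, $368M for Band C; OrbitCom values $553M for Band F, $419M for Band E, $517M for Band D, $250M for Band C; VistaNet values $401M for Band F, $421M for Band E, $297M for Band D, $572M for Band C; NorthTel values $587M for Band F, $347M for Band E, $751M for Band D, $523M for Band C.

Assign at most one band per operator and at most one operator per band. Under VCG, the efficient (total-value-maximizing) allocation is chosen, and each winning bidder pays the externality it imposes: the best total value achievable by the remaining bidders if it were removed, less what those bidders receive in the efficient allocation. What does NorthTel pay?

Efficient allocation: PeakComm→Band E ($469M), OrbitCom→Band F ($553M), VistaNet→Band C ($572M), NorthTel→Band D ($751M); total welfare W = $2345M.
NorthTel receives Band D at value $751M, so the others get W − 751 = $1594M.
Without NorthTel: best allocation of the remaining 3 bidders over all 4 bands is PeakComm→Band F ($597M), OrbitCom→Band D ($517M), VistaNet→Band C ($572M), total $1686M.
VCG payment = (others' best without NorthTel) − (others' welfare with NorthTel) = 1686 − 1594 = $92M.

NorthTel pays $92M.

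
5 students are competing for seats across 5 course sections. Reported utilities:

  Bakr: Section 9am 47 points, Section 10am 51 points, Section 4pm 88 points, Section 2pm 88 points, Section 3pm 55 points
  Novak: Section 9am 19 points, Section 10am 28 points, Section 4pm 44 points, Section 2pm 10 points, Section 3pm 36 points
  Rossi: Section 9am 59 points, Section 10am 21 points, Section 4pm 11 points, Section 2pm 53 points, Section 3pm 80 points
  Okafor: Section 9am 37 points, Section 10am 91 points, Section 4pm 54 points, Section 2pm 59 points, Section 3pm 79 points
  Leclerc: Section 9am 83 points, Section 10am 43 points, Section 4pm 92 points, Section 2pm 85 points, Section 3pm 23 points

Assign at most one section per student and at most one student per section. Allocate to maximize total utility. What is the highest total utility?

This is the linear assignment problem.
Optimal: Bakr→Section 2pm (88 points), Novak→Section 4pm (44 points), Rossi→Section 3pm (80 points), Okafor→Section 10am (91 points), Leclerc→Section 9am (83 points) — total 88+44+80+91+83 = 386 points.
Max-entry greedy (repeatedly take the single best remaining cell) gives 370 points, worse by 16.

Maximum total: 386 points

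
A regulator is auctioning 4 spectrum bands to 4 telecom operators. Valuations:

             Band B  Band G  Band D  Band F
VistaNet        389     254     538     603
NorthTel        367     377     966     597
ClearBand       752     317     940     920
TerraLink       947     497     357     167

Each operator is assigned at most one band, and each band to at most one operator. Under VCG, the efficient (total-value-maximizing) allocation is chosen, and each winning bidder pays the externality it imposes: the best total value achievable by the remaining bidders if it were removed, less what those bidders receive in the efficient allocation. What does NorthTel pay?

Efficient allocation: VistaNet→Band G ($254M), NorthTel→Band D ($966M), ClearBand→Band F ($920M), TerraLink→Band B ($947M); total welfare W = $3087M.
NorthTel receives Band D at value $966M, so the others get W − 966 = $2121M.
Without NorthTel: best allocation of the remaining 3 bidders over all 4 bands is VistaNet→Band F ($603M), ClearBand→Band D ($940M), TerraLink→Band B ($947M), total $2490M.
VCG payment = (others' best without NorthTel) − (others' welfare with NorthTel) = 2490 − 2121 = $369M.

NorthTel pays $369M.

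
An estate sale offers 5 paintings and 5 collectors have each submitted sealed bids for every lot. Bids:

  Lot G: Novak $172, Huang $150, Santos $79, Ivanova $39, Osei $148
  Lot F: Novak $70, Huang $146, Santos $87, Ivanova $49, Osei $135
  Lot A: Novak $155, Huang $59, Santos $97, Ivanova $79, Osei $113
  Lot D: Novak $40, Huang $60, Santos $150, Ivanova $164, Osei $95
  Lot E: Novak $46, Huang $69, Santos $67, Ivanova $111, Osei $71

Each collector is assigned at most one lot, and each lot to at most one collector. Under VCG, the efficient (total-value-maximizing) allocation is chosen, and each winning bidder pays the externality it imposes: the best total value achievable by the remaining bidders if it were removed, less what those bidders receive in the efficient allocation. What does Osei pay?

Efficient allocation: Novak→Lot A ($155), Huang→Lot F ($146), Santos→Lot D ($150), Ivanova→Lot E ($111), Osei→Lot G ($148); total welfare W = $710.
Osei receives Lot G at value $148, so the others get W − 148 = $562.
Without Osei: best allocation of the remaining 4 bidders over all 5 lots is Novak→Lot G ($172), Huang→Lot F ($146), Santos→Lot A ($97), Ivanova→Lot D ($164), total $579.
VCG payment = (others' best without Osei) − (others' welfare with Osei) = 579 − 562 = $17.

Osei pays $17.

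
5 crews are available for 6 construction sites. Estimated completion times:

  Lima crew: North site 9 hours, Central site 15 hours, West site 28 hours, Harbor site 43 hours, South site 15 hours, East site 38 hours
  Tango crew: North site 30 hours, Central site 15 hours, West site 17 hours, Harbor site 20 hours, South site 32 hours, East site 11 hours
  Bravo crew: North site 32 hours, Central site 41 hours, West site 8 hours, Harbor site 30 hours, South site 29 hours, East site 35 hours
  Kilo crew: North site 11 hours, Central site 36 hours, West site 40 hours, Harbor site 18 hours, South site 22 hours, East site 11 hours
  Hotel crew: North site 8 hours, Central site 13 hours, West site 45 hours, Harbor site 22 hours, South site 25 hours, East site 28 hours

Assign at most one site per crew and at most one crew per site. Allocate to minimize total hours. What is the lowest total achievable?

Optimal: Lima crew→South site (15 hours), Tango crew→Central site (15 hours), Bravo crew→West site (8 hours), Kilo crew→East site (11 hours), Hotel crew→North site (8 hours) — total 15+15+8+11+8 = 57 hours.
Min-entry greedy (repeatedly take the single cheapest remaining cell) gives 60 hours, worse by 3.

Min total: 57 hours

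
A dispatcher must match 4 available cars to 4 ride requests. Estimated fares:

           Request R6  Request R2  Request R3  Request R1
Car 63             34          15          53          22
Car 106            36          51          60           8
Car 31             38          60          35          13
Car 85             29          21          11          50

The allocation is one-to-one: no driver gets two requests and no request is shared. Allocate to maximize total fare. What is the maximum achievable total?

Max total: $204

Optimal: Car 63→Request R6 ($34), Car 106→Request R3 ($60), Car 31→Request R2 ($60), Car 85→Request R1 ($50) — total 34+60+60+50 = $204.
Row-greedy (each driver in turn takes its best remaining request) gives $192, worse by 12.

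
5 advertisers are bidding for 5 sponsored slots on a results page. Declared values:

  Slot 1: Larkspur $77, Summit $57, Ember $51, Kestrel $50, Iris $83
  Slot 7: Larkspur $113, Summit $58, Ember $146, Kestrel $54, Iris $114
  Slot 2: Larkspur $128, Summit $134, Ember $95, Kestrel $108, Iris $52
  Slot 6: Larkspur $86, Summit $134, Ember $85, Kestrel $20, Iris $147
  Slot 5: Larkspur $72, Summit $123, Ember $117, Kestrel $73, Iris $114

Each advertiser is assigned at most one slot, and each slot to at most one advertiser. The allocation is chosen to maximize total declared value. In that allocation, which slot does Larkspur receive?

Larkspur receives Slot 1.

Optimal: Larkspur→Slot 1 ($77), Summit→Slot 5 ($123), Ember→Slot 7 ($146), Kestrel→Slot 2 ($108), Iris→Slot 6 ($147) — total 77+123+146+108+147 = $601.
Column-greedy (each slot in turn goes to its best remaining advertiser) gives $522, worse by 79.
Swapping Kestrel↔Iris (Kestrel→Slot 6 $20, Iris→Slot 2 $52) loses 183.
Every other assignment is strictly worse.
Larkspur's own top slot is Slot 2 ($128), but forcing Larkspur→Slot 2 and reassigning the rest optimally gives only $594 — worse by 7.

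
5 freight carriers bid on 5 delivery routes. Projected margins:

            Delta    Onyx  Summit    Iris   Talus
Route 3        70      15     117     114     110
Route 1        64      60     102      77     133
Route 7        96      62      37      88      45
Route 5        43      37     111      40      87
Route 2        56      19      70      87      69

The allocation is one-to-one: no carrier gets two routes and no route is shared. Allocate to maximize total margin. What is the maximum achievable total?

Maximum total: $476k

This is a one-to-one assignment (maximum-weight bipartite matching).
Optimal: Delta→Route 2 ($56k), Onyx→Route 7 ($62k), Summit→Route 5 ($111k), Iris→Route 3 ($114k), Talus→Route 1 ($133k) — total 56+62+111+114+133 = $476k.
Column-greedy (each route in turn goes to its best remaining carrier) gives $405k, worse by 71.
Swapping Talus↔Iris (Talus→Route 3 $110k, Iris→Route 1 $77k) loses 60.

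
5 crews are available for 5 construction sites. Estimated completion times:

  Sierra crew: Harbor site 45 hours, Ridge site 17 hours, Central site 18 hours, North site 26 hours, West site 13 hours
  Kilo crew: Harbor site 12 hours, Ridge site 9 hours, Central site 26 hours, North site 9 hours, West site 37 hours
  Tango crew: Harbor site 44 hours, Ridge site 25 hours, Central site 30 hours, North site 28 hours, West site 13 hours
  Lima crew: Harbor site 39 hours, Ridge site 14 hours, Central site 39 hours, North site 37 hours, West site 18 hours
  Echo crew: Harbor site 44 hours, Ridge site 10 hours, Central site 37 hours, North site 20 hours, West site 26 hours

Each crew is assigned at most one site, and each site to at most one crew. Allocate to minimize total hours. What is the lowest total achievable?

Optimal: Sierra crew→Central site (18 hours), Kilo crew→Harbor site (12 hours), Tango crew→West site (13 hours), Lima crew→Ridge site (14 hours), Echo crew→North site (20 hours) — total 18+12+13+14+20 = 77 hours.
Min-entry greedy (repeatedly take the single cheapest remaining cell) gives 111 hours, worse by 34.
Next-best assignment: Sierra crew→Central site, Kilo crew→Harbor site, Tango crew→North site, Lima crew→West site, Echo crew→Ridge site = 86 hours.

Min total: 77 hours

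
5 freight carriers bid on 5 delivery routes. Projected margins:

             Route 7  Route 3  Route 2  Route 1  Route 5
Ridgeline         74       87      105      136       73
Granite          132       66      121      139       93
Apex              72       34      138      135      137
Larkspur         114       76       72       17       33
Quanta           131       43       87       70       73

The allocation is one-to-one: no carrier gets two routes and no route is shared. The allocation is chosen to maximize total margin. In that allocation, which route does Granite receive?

This is the linear assignment problem.
Optimal: Ridgeline→Route 1 ($136k), Granite→Route 2 ($121k), Apex→Route 5 ($137k), Larkspur→Route 3 ($76k), Quanta→Route 7 ($131k) — total 136+121+137+76+131 = $601k.
Max-entry greedy (repeatedly take the single best remaining cell) gives $528k, worse by 73.
Swapping Apex↔Quanta (Apex→Route 7 $72k, Quanta→Route 5 $73k) loses 123.
Checked against all permutations: $601k is optimal.
Granite's own top route is Route 1 ($139k), but forcing Granite→Route 1 and reassigning the rest optimally gives only $588k — worse by 13.

Granite receives Route 2.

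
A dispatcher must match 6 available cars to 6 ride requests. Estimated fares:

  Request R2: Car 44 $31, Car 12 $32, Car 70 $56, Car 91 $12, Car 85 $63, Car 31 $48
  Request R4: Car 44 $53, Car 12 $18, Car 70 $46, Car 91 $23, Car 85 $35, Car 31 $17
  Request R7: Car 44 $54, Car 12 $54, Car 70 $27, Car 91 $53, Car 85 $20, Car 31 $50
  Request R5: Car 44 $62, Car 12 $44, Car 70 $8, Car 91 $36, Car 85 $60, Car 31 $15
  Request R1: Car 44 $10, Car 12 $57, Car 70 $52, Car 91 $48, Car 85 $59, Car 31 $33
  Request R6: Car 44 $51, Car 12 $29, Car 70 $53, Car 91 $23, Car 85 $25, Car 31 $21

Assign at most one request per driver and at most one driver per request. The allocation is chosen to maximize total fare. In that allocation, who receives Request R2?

Car 31 receives Request R2.

This is the linear assignment problem.
Optimal: Car 44→Request R4 ($53), Car 12→Request R1 ($57), Car 70→Request R6 ($53), Car 91→Request R7 ($53), Car 85→Request R5 ($60), Car 31→Request R2 ($48) — total 53+57+53+53+60+48 = $324.
Max-entry greedy (repeatedly take the single best remaining cell) gives $305, worse by 19.
Every other assignment is strictly worse.
Car 31's own top request is Request R7 ($50), but forcing Car 31→Request R7 and reassigning the rest optimally gives only $312 — worse by 12.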